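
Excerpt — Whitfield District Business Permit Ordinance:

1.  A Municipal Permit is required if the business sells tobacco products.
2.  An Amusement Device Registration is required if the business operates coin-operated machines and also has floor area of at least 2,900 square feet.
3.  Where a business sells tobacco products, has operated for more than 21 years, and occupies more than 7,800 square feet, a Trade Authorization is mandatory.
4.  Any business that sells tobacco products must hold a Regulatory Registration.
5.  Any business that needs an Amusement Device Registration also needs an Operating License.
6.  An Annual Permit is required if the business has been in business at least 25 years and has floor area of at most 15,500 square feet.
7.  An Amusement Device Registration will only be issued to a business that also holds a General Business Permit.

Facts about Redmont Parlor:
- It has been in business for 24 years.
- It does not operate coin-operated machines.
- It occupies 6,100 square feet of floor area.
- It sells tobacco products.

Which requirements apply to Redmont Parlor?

1. sells tobacco products → Municipal Permit required.
2. does not operate coin-operated machines; floor area 6,100 square feet ≥ 2,900 square feet → Amusement Device Registration not required.
3. sells tobacco products; years in business 24 > 21; floor area 6,100 square feet ≤ 7,800 square feet → Trade Authorization not required.
4. sells tobacco products → Regulatory Registration required.
5. Amusement Device Registration is not required → no effect.
6. years in business 24 < 25; floor area 6,100 square feet ≤ 15,500 square feet → Annual Permit not required.
7. Amusement Device Registration is not required → no effect.

Municipal Permit, Regulatory Registration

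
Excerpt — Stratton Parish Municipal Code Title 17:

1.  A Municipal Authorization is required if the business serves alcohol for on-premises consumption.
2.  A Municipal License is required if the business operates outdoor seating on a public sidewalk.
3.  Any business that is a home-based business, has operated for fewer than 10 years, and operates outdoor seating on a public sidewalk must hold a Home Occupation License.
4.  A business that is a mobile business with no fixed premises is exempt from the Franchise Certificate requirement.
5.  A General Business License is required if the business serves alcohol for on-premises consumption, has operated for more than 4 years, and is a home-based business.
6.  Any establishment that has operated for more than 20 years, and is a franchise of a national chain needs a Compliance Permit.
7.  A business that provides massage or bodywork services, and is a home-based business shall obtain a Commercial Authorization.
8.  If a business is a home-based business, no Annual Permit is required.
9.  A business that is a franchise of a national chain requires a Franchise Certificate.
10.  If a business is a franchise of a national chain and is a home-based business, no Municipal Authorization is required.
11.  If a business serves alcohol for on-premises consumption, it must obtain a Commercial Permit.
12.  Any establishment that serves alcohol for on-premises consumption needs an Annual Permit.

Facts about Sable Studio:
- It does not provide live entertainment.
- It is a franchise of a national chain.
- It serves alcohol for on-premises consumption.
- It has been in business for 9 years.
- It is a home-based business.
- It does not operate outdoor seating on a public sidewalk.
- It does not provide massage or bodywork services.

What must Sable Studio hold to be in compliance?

1. serves alcohol for on-premises consumption → Municipal Authorization required.
2. does not operate outdoor seating on a public sidewalk → Municipal License not required.
3. is a home-based business; years in business 9 < 10; does not operate outdoor seating on a public sidewalk → Home Occupation License not required.
4. is a home-based business (not: is a mobile business with no fixed premises) → Franchise Certificate exemption does not apply.
5. serves alcohol for on-premises consumption; years in business 9 > 4; is a home-based business → General Business License required.
6. years in business 9 ≤ 20; is a franchise of a national chain → Compliance Permit not required.
7. does not provide massage or bodywork services; is a home-based business → Commercial Authorization not required.
8. is a home-based business → exempt from Annual Permit.
9. is a franchise of a national chain → Franchise Certificate required.
10. is a franchise of a national chain; is a home-based business → exempt from Municipal Authorization.
11. serves alcohol for on-premises consumption → Commercial Permit required.
12. serves alcohol for on-premises consumption → Annual Permit required.

Commercial Permit, Franchise Certificate, General Business License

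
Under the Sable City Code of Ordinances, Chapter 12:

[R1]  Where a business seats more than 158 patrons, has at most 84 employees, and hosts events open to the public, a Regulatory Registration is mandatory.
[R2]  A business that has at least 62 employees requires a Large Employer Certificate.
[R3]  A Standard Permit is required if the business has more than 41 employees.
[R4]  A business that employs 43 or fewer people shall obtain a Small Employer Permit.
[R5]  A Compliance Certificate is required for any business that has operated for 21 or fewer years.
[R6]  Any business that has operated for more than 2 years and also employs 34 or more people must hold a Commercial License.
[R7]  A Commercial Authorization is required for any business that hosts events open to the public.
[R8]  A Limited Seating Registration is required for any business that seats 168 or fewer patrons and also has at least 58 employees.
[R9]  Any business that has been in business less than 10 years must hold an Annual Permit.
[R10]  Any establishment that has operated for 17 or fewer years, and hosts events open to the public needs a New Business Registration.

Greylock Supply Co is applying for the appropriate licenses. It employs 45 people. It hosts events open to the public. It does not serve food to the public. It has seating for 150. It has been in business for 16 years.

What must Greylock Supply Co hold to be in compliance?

Commercial Authorization, Commercial License, Compliance Certificate, New Business Registration, Standard Permit

[R1] seating 150 ≤ 158; employees 45 ≤ 84; hosts events open to the public → Regulatory Registration not required.
[R2] employees 45 < 62 → Large Employer Certificate not required.
[R3] employees 45 > 41 → Standard Permit required.
[R4] employees 45 > 43 → Small Employer Permit not required.
[R5] years in business 16 ≤ 21 → Compliance Certificate required.
[R6] years in business 16 > 2; employees 45 ≥ 34 → Commercial License required.
[R7] hosts events open to the public → Commercial Authorization required.
[R8] seating 150 ≤ 168; employees 45 < 58 → Limited Seating Registration not required.
[R9] years in business 16 ≥ 10 → Annual Permit not required.
[R10] years in business 16 ≤ 17; hosts events open to the public → New Business Registration required.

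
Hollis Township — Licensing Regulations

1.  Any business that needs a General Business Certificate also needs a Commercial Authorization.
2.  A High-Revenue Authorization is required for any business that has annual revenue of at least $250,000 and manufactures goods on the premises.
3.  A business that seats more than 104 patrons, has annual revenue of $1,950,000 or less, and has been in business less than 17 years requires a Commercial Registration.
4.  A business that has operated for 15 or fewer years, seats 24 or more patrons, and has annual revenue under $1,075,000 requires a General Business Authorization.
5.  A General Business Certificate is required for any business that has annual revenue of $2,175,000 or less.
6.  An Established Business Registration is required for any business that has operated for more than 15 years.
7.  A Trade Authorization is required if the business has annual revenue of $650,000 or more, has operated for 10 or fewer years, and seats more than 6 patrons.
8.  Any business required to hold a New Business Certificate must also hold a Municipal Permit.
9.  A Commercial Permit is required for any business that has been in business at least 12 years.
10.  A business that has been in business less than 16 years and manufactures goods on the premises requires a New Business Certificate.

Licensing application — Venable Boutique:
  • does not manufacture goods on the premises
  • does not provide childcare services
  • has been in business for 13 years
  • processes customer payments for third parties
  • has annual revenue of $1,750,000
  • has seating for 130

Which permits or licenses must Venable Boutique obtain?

Commercial Authorization, Commercial Permit, Commercial Registration, General Business Certificate

1. General Business Certificate is required → Commercial Authorization also required.
2. revenue $1,750,000 ≥ $250,000; does not manufacture goods on the premises → High-Revenue Authorization not required.
3. seating 130 > 104; revenue $1,750,000 ≤ $1,950,000; years in business 13 < 17 → Commercial Registration required.
4. years in business 13 ≤ 15; seating 130 ≥ 24; revenue $1,750,000 ≥ $1,075,000 → General Business Authorization not required.
5. revenue $1,750,000 ≤ $2,175,000 → General Business Certificate required.
6. years in business 13 ≤ 15 → Established Business Registration not required.
7. revenue $1,750,000 ≥ $650,000; years in business 13 > 10; seating 130 > 6 → Trade Authorization not required.
8. New Business Certificate is not required → no effect.
9. years in business 13 ≥ 12 → Commercial Permit required.
10. years in business 13 < 16; does not manufacture goods on the premises → New Business Certificate not required.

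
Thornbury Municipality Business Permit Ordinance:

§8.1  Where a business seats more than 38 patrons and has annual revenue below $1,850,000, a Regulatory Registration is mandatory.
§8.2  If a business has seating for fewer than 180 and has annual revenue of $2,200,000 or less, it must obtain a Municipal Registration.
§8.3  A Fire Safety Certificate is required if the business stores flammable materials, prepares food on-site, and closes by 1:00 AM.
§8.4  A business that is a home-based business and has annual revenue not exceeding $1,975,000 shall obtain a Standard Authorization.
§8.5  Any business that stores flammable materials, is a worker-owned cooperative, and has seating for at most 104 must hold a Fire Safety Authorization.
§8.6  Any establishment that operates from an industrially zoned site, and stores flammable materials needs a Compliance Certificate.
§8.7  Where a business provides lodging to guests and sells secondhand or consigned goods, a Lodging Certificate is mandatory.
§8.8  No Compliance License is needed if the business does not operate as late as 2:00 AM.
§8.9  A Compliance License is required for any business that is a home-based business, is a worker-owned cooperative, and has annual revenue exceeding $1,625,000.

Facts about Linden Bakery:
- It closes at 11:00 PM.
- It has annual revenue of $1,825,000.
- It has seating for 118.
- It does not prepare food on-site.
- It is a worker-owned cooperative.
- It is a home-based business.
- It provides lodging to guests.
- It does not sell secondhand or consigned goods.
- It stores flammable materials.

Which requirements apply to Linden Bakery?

§8.1 seating 118 > 38; revenue $1,825,000 < $1,850,000 → Regulatory Registration required.
§8.2 seating 118 < 180; revenue $1,825,000 ≤ $2,200,000 → Municipal Registration required.
§8.3 stores flammable materials; does not prepare food on-site; closes 11:00 PM, at/before 1:00 AM → Fire Safety Certificate not required.
§8.4 is a home-based business; revenue $1,825,000 ≤ $1,975,000 → Standard Authorization required.
§8.5 stores flammable materials; is a worker-owned cooperative; seating 118 > 104 → Fire Safety Authorization not required.
§8.6 is a home-based business (not: operates from an industrially zoned site); stores flammable materials → Compliance Certificate not required.
§8.7 provides lodging to guests; does not sell secondhand or consigned goods → Lodging Certificate not required.
§8.8 closes 11:00 PM, at/before 2:00 AM → exempt from Compliance License.
§8.9 is a home-based business; is a worker-owned cooperative; revenue $1,825,000 > $1,625,000 → Compliance License required.

Municipal Registration, Regulatory Registration, Standard Authorization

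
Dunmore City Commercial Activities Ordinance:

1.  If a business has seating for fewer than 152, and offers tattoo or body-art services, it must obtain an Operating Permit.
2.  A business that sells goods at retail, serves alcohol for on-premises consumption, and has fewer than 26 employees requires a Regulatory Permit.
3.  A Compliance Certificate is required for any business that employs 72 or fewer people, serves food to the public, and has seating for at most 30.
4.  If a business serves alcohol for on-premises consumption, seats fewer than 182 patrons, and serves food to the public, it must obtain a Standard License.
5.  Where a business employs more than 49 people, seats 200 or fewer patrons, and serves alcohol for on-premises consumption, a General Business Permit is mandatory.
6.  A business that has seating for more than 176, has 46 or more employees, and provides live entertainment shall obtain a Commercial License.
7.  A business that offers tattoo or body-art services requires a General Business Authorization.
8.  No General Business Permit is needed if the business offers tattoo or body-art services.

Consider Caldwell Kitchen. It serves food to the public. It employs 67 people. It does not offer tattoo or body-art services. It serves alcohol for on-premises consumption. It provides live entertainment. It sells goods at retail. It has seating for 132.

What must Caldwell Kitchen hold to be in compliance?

1. seating 132 < 152; does not offer tattoo or body-art services → Operating Permit not required.
2. sells goods at retail; serves alcohol for on-premises consumption; employees 67 ≥ 26 → Regulatory Permit not required.
3. employees 67 ≤ 72; serves food to the public; seating 132 > 30 → Compliance Certificate not required.
4. serves alcohol for on-premises consumption; seating 132 < 182; serves food to the public → Standard License required.
5. employees 67 > 49; seating 132 ≤ 200; serves alcohol for on-premises consumption → General Business Permit required.
6. seating 132 ≤ 176; employees 67 ≥ 46; provides live entertainment → Commercial License not required.
7. does not offer tattoo or body-art services → General Business Authorization not required.
8. does not offer tattoo or body-art services → General Business Permit exemption does not apply.

General Business Permit, Standard License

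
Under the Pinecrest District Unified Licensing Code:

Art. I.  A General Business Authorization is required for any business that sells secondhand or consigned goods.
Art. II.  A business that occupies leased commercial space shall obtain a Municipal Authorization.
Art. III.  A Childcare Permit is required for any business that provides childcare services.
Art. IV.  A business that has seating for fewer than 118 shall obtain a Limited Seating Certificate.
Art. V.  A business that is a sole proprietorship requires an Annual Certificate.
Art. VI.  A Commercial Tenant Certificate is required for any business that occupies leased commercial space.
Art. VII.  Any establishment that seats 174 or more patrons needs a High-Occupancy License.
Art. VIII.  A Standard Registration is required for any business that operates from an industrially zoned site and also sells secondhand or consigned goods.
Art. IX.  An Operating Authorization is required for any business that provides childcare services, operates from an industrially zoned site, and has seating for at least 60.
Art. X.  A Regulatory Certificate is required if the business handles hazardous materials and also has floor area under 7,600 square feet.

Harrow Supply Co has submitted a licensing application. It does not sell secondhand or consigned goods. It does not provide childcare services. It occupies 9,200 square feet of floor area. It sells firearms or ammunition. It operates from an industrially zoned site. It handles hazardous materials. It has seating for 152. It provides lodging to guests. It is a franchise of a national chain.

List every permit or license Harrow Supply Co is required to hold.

None

Art. I. does not sell secondhand or consigned goods → General Business Authorization not required.
Art. II. operates from an industrially zoned site (not: occupies leased commercial space) → Municipal Authorization not required.
Art. III. does not provide childcare services → Childcare Permit not required.
Art. IV. seating 152 ≥ 118 → Limited Seating Certificate not required.
Art. V. is a franchise of a national chain (not: is a sole proprietorship) → Annual Certificate not required.
Art. VI. operates from an industrially zoned site (not: occupies leased commercial space) → Commercial Tenant Certificate not required.
Art. VII. seating 152 < 174 → High-Occupancy License not required.
Art. VIII. operates from an industrially zoned site; does not sell secondhand or consigned goods → Standard Registration not required.
Art. IX. does not provide childcare services; operates from an industrially zoned site; seating 152 ≥ 60 → Operating Authorization not required.
Art. X. handles hazardous materials; floor area 9,200 square feet ≥ 7,600 square feet → Regulatory Certificate not required.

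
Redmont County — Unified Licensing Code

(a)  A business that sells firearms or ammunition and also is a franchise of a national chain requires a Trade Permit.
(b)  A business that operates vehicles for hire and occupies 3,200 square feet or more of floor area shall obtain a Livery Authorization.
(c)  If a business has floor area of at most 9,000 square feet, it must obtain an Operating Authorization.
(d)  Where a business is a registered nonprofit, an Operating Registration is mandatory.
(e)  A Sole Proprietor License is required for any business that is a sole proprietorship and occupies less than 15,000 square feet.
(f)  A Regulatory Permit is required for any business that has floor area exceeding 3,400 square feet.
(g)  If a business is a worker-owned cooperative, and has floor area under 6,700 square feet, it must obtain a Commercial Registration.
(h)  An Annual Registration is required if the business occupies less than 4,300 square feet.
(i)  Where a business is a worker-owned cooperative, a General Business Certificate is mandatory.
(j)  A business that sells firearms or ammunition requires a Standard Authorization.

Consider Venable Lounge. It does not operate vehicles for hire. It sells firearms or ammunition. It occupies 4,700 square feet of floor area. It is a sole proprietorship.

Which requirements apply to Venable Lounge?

Operating Authorization, Regulatory Permit, Sole Proprietor License, Standard Authorization

(a) sells firearms or ammunition; is a sole proprietorship (not: is a franchise of a national chain) → Trade Permit not required.
(b) does not operate vehicles for hire; floor area 4,700 square feet ≥ 3,200 square feet → Livery Authorization not required.
(c) floor area 4,700 square feet ≤ 9,000 square feet → Operating Authorization required.
(d) is a sole proprietorship (not: is a registered nonprofit) → Operating Registration not required.
(e) is a sole proprietorship; floor area 4,700 square feet < 15,000 square feet → Sole Proprietor License required.
(f) floor area 4,700 square feet > 3,400 square feet → Regulatory Permit required.
(g) is a sole proprietorship (not: is a worker-owned cooperative); floor area 4,700 square feet < 6,700 square feet → Commercial Registration not required.
(h) floor area 4,700 square feet ≥ 4,300 square feet → Annual Registration not required.
(i) is a sole proprietorship (not: is a worker-owned cooperative) → General Business Certificate not required.
(j) sells firearms or ammunition → Standard Authorization required.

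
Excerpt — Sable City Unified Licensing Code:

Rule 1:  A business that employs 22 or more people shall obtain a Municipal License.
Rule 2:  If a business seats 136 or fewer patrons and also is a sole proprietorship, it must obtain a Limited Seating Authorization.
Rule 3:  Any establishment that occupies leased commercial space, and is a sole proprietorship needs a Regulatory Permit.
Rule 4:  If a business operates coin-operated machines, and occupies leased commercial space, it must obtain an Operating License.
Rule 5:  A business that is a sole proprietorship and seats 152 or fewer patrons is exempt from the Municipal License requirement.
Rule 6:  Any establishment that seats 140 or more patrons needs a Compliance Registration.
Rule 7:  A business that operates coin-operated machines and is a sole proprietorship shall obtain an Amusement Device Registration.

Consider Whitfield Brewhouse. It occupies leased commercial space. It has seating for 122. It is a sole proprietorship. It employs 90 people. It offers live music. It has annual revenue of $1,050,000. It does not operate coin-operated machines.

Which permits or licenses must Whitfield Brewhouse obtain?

Rule 1: employees 90 ≥ 22 → Municipal License required.
Rule 2: seating 122 ≤ 136; is a sole proprietorship → Limited Seating Authorization required.
Rule 3: occupies leased commercial space; is a sole proprietorship → Regulatory Permit required.
Rule 4: does not operate coin-operated machines; occupies leased commercial space → Operating License not required.
Rule 5: is a sole proprietorship; seating 122 ≤ 152 → exempt from Municipal License.
Rule 6: seating 122 < 140 → Compliance Registration not required.
Rule 7: does not operate coin-operated machines; is a sole proprietorship → Amusement Device Registration not required.

Limited Seating Authorization, Regulatory Permit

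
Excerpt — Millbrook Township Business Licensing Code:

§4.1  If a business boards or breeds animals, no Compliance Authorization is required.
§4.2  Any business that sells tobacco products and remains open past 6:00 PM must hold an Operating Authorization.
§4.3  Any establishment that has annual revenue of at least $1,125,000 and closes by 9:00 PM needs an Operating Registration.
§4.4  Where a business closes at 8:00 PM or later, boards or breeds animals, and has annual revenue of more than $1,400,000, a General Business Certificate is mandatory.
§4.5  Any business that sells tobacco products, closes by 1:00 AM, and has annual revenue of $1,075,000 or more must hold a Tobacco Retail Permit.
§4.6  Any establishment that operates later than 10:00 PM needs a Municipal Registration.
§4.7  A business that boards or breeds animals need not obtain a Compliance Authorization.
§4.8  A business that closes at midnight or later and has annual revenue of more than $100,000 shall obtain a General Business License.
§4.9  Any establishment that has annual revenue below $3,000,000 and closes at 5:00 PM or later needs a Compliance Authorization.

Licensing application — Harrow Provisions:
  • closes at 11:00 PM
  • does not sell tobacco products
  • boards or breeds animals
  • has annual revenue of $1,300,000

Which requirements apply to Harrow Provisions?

§4.1 boards or breeds animals → exempt from Compliance Authorization.
§4.2 does not sell tobacco products; closes 11:00 PM, after 6:00 PM → Operating Authorization not required.
§4.3 revenue $1,300,000 ≥ $1,125,000; closes 11:00 PM, after 9:00 PM → Operating Registration not required.
§4.4 closes 11:00 PM, after 8:00 PM; boards or breeds animals; revenue $1,300,000 ≤ $1,400,000 → General Business Certificate not required.
§4.5 does not sell tobacco products; closes 11:00 PM, at/before 1:00 AM; revenue $1,300,000 ≥ $1,075,000 → Tobacco Retail Permit not required.
§4.6 closes 11:00 PM, after 10:00 PM → Municipal Registration required.
§4.7 boards or breeds animals → exempt from Compliance Authorization.
§4.8 closes 11:00 PM, at/before midnight; revenue $1,300,000 > $100,000 → General Business License not required.
§4.9 revenue $1,300,000 < $3,000,000; closes 11:00 PM, after 5:00 PM → Compliance Authorization required.

Municipal Registration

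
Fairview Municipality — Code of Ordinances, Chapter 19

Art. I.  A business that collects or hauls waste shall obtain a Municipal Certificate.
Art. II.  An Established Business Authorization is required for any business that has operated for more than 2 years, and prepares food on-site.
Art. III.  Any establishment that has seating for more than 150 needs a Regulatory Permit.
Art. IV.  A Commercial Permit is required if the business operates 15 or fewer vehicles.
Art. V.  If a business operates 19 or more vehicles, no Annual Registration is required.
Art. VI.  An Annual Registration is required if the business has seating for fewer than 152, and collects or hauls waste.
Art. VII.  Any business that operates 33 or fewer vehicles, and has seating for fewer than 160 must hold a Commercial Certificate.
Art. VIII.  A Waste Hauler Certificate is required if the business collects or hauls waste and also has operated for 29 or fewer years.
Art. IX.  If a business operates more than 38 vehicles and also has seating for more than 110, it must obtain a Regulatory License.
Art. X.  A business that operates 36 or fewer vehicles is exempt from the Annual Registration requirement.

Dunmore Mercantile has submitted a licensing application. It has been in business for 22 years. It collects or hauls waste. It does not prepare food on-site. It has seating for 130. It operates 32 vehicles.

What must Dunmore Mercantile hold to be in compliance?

Commercial Certificate, Municipal Certificate, Waste Hauler Certificate

Art. I. collects or hauls waste → Municipal Certificate required.
Art. II. years in business 22 > 2; does not prepare food on-site → Established Business Authorization not required.
Art. III. seating 130 ≤ 150 → Regulatory Permit not required.
Art. IV. vehicles 32 > 15 → Commercial Permit not required.
Art. V. vehicles 32 ≥ 19 → exempt from Annual Registration.
Art. VI. seating 130 < 152; collects or hauls waste → Annual Registration required.
Art. VII. vehicles 32 ≤ 33; seating 130 < 160 → Commercial Certificate required.
Art. VIII. collects or hauls waste; years in business 22 ≤ 29 → Waste Hauler Certificate required.
Art. IX. vehicles 32 ≤ 38; seating 130 > 110 → Regulatory License not required.
Art. X. vehicles 32 ≤ 36 → exempt from Annual Registration.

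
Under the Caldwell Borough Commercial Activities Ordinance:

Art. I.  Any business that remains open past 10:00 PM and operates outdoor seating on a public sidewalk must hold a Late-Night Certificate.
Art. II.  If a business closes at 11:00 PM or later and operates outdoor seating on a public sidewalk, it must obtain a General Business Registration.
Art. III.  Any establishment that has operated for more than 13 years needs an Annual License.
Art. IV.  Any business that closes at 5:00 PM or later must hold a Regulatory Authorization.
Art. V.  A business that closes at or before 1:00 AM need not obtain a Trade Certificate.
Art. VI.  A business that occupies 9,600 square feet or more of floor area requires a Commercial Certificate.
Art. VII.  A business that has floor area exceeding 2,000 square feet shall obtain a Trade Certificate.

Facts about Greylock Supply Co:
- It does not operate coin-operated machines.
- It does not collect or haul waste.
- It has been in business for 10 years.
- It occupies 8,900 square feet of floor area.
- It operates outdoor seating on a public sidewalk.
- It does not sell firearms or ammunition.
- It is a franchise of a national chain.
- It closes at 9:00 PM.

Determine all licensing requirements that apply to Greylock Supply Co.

Regulatory Authorization

Art. I. closes 9:00 PM, at/before 10:00 PM; operates outdoor seating on a public sidewalk → Late-Night Certificate not required.
Art. II. closes 9:00 PM, at/before 11:00 PM; operates outdoor seating on a public sidewalk → General Business Registration not required.
Art. III. years in business 10 ≤ 13 → Annual License not required.
Art. IV. closes 9:00 PM, after 5:00 PM → Regulatory Authorization required.
Art. V. closes 9:00 PM, at/before 1:00 AM → exempt from Trade Certificate.
Art. VI. floor area 8,900 square feet < 9,600 square feet → Commercial Certificate not required.
Art. VII. floor area 8,900 square feet > 2,000 square feet → Trade Certificate required.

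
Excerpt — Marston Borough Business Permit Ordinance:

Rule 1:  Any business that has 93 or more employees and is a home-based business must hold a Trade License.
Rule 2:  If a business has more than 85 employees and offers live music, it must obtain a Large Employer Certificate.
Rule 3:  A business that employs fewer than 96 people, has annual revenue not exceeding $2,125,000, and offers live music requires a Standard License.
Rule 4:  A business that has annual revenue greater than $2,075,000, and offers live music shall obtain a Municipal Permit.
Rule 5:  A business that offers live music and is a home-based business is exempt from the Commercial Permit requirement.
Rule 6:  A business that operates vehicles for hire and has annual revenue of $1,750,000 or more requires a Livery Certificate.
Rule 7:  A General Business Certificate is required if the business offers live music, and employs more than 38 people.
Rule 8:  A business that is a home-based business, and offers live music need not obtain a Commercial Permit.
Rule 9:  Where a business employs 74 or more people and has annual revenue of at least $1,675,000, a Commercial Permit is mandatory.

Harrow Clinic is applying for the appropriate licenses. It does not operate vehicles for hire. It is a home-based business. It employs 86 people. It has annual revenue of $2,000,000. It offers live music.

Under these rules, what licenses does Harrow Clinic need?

General Business Certificate, Large Employer Certificate, Standard License

Rule 1: employees 86 < 93; is a home-based business → Trade License not required.
Rule 2: employees 86 > 85; offers live music → Large Employer Certificate required.
Rule 3: employees 86 < 96; revenue $2,000,000 ≤ $2,125,000; offers live music → Standard License required.
Rule 4: revenue $2,000,000 ≤ $2,075,000; offers live music → Municipal Permit not required.
Rule 5: offers live music; is a home-based business → exempt from Commercial Permit.
Rule 6: does not operate vehicles for hire; revenue $2,000,000 ≥ $1,750,000 → Livery Certificate not required.
Rule 7: offers live music; employees 86 > 38 → General Business Certificate required.
Rule 8: is a home-based business; offers live music → exempt from Commercial Permit.
Rule 9: employees 86 ≥ 74; revenue $2,000,000 ≥ $1,675,000 → Commercial Permit required.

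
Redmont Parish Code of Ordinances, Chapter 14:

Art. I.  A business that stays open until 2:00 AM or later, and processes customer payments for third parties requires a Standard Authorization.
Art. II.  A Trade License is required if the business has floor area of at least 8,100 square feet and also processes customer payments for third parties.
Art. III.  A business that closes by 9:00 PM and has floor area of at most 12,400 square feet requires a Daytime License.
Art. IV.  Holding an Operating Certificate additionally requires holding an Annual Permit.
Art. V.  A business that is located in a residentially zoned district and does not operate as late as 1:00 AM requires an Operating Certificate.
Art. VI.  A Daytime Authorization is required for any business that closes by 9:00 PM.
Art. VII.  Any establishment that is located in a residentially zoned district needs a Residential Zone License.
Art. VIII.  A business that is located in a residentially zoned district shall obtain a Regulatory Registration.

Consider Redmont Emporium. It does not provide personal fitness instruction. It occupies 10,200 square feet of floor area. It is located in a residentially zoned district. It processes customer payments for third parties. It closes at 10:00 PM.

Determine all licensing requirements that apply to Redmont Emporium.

Annual Permit, Operating Certificate, Regulatory Registration, Residential Zone License, Trade License

Art. I. closes 10:00 PM, at/before 2:00 AM; processes customer payments for third parties → Standard Authorization not required.
Art. II. floor area 10,200 square feet ≥ 8,100 square feet; processes customer payments for third parties → Trade License required.
Art. III. closes 10:00 PM, after 9:00 PM; floor area 10,200 square feet ≤ 12,400 square feet → Daytime License not required.
Art. IV. Operating Certificate is required → Annual Permit also required.
Art. V. is located in a residentially zoned district; closes 10:00 PM, at/before 1:00 AM → Operating Certificate required.
Art. VI. closes 10:00 PM, after 9:00 PM → Daytime Authorization not required.
Art. VII. is located in a residentially zoned district → Residential Zone License required.
Art. VIII. is located in a residentially zoned district → Regulatory Registration required.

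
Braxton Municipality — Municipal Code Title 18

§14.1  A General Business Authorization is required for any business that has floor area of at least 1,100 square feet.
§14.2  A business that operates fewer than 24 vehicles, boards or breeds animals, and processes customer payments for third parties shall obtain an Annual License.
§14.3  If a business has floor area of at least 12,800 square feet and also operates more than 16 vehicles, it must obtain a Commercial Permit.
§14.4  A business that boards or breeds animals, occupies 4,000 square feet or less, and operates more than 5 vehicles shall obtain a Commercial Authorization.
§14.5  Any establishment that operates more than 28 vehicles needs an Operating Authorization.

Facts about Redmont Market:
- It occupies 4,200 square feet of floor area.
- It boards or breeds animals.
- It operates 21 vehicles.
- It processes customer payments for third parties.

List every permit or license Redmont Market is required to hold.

§14.1 floor area 4,200 square feet ≥ 1,100 square feet → General Business Authorization required.
§14.2 vehicles 21 < 24; boards or breeds animals; processes customer payments for third parties → Annual License required.
§14.3 floor area 4,200 square feet < 12,800 square feet; vehicles 21 > 16 → Commercial Permit not required.
§14.4 boards or breeds animals; floor area 4,200 square feet > 4,000 square feet; vehicles 21 > 5 → Commercial Authorization not required.
§14.5 vehicles 21 ≤ 28 → Operating Authorization not required.

Annual License, General Business Authorization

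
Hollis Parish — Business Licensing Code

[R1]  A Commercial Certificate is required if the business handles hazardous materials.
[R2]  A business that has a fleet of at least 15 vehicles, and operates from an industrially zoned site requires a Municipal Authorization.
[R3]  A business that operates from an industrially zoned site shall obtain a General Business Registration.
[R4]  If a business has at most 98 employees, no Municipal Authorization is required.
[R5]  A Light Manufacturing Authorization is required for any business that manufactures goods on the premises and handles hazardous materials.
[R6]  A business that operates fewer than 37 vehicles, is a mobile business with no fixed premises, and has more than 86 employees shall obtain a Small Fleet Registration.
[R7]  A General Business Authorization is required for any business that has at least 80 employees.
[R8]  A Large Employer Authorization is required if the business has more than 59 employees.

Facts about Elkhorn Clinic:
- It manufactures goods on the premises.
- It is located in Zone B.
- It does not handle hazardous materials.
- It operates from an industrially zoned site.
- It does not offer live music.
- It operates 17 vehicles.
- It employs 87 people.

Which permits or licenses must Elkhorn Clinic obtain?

[R1] does not handle hazardous materials → Commercial Certificate not required.
[R2] vehicles 17 ≥ 15; operates from an industrially zoned site → Municipal Authorization required.
[R3] operates from an industrially zoned site → General Business Registration required.
[R4] employees 87 ≤ 98 → exempt from Municipal Authorization.
[R5] manufactures goods on the premises; does not handle hazardous materials → Light Manufacturing Authorization not required.
[R6] vehicles 17 < 37; operates from an industrially zoned site (not: is a mobile business with no fixed premises); employees 87 > 86 → Small Fleet Registration not required.
[R7] employees 87 ≥ 80 → General Business Authorization required.
[R8] employees 87 > 59 → Large Employer Authorization required.

General Business Authorization, General Business Registration, Large Employer Authorization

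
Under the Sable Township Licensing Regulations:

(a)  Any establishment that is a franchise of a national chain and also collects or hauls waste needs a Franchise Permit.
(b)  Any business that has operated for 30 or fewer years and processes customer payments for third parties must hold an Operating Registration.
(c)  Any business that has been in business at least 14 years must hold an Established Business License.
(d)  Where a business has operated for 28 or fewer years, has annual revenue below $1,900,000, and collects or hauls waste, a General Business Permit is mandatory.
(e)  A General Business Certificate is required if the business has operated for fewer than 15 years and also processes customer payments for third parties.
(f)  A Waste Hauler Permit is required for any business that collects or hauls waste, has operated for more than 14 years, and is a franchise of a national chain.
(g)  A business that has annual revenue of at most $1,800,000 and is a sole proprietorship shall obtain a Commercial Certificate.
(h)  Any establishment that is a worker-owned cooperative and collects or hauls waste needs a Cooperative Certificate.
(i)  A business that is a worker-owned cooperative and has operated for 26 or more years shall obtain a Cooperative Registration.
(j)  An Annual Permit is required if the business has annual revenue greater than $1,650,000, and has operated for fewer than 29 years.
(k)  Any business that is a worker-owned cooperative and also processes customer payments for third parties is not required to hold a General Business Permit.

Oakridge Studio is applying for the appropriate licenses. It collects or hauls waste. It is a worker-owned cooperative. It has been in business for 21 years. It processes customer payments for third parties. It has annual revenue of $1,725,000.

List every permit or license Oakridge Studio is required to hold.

(a) is a worker-owned cooperative (not: is a franchise of a national chain); collects or hauls waste → Franchise Permit not required.
(b) years in business 21 ≤ 30; processes customer payments for third parties → Operating Registration required.
(c) years in business 21 ≥ 14 → Established Business License required.
(d) years in business 21 ≤ 28; revenue $1,725,000 < $1,900,000; collects or hauls waste → General Business Permit required.
(e) years in business 21 ≥ 15; processes customer payments for third parties → General Business Certificate not required.
(f) collects or hauls waste; years in business 21 > 14; is a worker-owned cooperative (not: is a franchise of a national chain) → Waste Hauler Permit not required.
(g) revenue $1,725,000 ≤ $1,800,000; is a worker-owned cooperative (not: is a sole proprietorship) → Commercial Certificate not required.
(h) is a worker-owned cooperative; collects or hauls waste → Cooperative Certificate required.
(i) is a worker-owned cooperative; years in business 21 < 26 → Cooperative Registration not required.
(j) revenue $1,725,000 > $1,650,000; years in business 21 < 29 → Annual Permit required.
(k) is a worker-owned cooperative; processes customer payments for third parties → exempt from General Business Permit.

Annual Permit, Cooperative Certificate, Established Business License, Operating Registration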